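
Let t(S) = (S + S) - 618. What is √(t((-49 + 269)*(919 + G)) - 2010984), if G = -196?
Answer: I*√1693482 ≈ 1301.3*I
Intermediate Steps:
t(S) = -618 + 2*S (t(S) = 2*S - 618 = -618 + 2*S)
√(t((-49 + 269)*(919 + G)) - 2010984) = √((-618 + 2*((-49 + 269)*(919 - 196))) - 2010984) = √((-618 + 2*(220*723)) - 2010984) = √((-618 + 2*159060) - 2010984) = √((-618 + 318120) - 2010984) = √(317502 - 2010984) = √(-1693482) = I*√1693482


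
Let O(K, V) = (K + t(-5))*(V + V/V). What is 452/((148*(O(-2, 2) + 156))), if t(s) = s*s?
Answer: 113/8325 ≈ 0.013574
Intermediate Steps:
t(s) = s²
O(K, V) = (1 + V)*(25 + K) (O(K, V) = (K + (-5)²)*(V + V/V) = (K + 25)*(V + 1) = (25 + K)*(1 + V) = (1 + V)*(25 + K))
452/((148*(O(-2, 2) + 156))) = 452/((148*((25 - 2 + 25*2 - 2*2) + 156))) = 452/((148*((25 - 2 + 50 - 4) + 156))) = 452/((148*(69 + 156))) = 452/((148*225)) = 452/33300 = 452*(1/33300) = 113/8325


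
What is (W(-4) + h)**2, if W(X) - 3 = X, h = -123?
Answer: 15376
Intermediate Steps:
W(X) = 3 + X
(W(-4) + h)**2 = ((3 - 4) - 123)**2 = (-1 - 123)**2 = (-124)**2 = 15376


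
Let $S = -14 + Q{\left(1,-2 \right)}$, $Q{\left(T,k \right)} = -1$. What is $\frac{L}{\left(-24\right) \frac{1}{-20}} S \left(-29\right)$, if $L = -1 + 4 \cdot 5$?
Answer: $\frac{13775}{2} \approx 6887.5$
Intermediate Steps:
$L = 19$ ($L = -1 + 20 = 19$)
$S = -15$ ($S = -14 - 1 = -15$)
$\frac{L}{\left(-24\right) \frac{1}{-20}} S \left(-29\right) = \frac{19}{\left(-24\right) \frac{1}{-20}} \left(-15\right) \left(-29\right) = \frac{19}{\left(-24\right) \left(- \frac{1}{20}\right)} \left(-15\right) \left(-29\right) = \frac{19}{\frac{6}{5}} \left(-15\right) \left(-29\right) = 19 \cdot \frac{5}{6} \left(-15\right) \left(-29\right) = \frac{95}{6} \left(-15\right) \left(-29\right) = \left(- \frac{475}{2}\right) \left(-29\right) = \frac{13775}{2}$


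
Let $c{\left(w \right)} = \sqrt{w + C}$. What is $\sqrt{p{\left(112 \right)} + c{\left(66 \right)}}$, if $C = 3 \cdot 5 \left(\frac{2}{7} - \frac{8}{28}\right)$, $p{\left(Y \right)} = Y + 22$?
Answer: $\sqrt{134 + \sqrt{66}} \approx 11.922$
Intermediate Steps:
$p{\left(Y \right)} = 22 + Y$
$C = 0$ ($C = 15 \left(2 \cdot \frac{1}{7} - \frac{2}{7}\right) = 15 \left(\frac{2}{7} - \frac{2}{7}\right) = 15 \cdot 0 = 0$)
$c{\left(w \right)} = \sqrt{w}$ ($c{\left(w \right)} = \sqrt{w + 0} = \sqrt{w}$)
$\sqrt{p{\left(112 \right)} + c{\left(66 \right)}} = \sqrt{\left(22 + 112\right) + \sqrt{66}} = \sqrt{134 + \sqrt{66}}$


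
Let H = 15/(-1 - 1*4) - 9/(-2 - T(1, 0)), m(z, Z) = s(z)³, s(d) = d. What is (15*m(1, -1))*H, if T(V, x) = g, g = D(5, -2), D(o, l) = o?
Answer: -180/7 ≈ -25.714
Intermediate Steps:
g = 5
T(V, x) = 5
m(z, Z) = z³
H = -12/7 (H = 15/(-1 - 1*4) - 9/(-2 - 1*5) = 15/(-1 - 4) - 9/(-2 - 5) = 15/(-5) - 9/(-7) = 15*(-⅕) - 9*(-⅐) = -3 + 9/7 = -12/7 ≈ -1.7143)
(15*m(1, -1))*H = (15*1³)*(-12/7) = (15*1)*(-12/7) = 15*(-12/7) = -180/7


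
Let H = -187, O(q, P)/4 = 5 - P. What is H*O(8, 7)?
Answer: 1496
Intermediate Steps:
O(q, P) = 20 - 4*P (O(q, P) = 4*(5 - P) = 20 - 4*P)
H*O(8, 7) = -187*(20 - 4*7) = -187*(20 - 28) = -187*(-8) = 1496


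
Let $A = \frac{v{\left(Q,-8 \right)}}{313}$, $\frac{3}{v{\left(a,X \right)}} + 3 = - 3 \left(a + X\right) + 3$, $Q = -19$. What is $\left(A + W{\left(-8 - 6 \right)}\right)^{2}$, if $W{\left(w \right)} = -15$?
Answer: $\frac{16069111696}{71419401} \approx 225.0$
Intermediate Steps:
$v{\left(a,X \right)} = \frac{3}{- 3 X - 3 a}$ ($v{\left(a,X \right)} = \frac{3}{-3 - \left(-3 + 3 \left(a + X\right)\right)} = \frac{3}{-3 - \left(-3 + 3 \left(X + a\right)\right)} = \frac{3}{-3 - \left(-3 + 3 X + 3 a\right)} = \frac{3}{- 3 X - 3 a}$)
$A = \frac{1}{8451}$ ($A = \frac{\left(-1\right) \frac{1}{-8 - 19}}{313} = - \frac{1}{-27} \cdot \frac{1}{313} = \left(-1\right) \left(- \frac{1}{27}\right) \frac{1}{313} = \frac{1}{27} \cdot \frac{1}{313} = \frac{1}{8451} \approx 0.00011833$)
$\left(A + W{\left(-8 - 6 \right)}\right)^{2} = \left(\frac{1}{8451} - 15\right)^{2} = \left(- \frac{126764}{8451}\right)^{2} = \frac{16069111696}{71419401}$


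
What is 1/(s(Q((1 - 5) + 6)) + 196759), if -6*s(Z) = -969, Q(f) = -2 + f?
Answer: 2/393841 ≈ 5.0782e-6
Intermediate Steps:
s(Z) = 323/2 (s(Z) = -⅙*(-969) = 323/2)
1/(s(Q((1 - 5) + 6)) + 196759) = 1/(323/2 + 196759) = 1/(393841/2) = 2/393841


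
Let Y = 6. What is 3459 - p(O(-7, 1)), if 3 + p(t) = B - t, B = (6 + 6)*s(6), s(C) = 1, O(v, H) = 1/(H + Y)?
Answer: 24151/7 ≈ 3450.1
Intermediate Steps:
O(v, H) = 1/(6 + H) (O(v, H) = 1/(H + 6) = 1/(6 + H))
B = 12 (B = (6 + 6)*1 = 12*1 = 12)
p(t) = 9 - t (p(t) = -3 + (12 - t) = 9 - t)
3459 - p(O(-7, 1)) = 3459 - (9 - 1/(6 + 1)) = 3459 - (9 - 1/7) = 3459 - 1*62/7 = 3459 - 62/7 = 24151/7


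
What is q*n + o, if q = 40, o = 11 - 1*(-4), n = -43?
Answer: -1705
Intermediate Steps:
o = 15 (o = 11 + 4 = 15)
q*n + o = 40*(-43) + 15 = -1720 + 15 = -1705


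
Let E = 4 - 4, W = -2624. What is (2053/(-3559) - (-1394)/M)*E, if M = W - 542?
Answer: 0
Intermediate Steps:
E = 0
M = -3166 (M = -2624 - 542 = -3166)
(2053/(-3559) - (-1394)/M)*E = (2053/(-3559) - (-1394)/(-3166))*0 = (2053*(-1/3559) - (-1394)*(-1)/3166)*0 = (-2053/3559 - 1*697/1583)*0 = (-2053/3559 - 697/1583)*0 = -5730522/5633897*0 = 0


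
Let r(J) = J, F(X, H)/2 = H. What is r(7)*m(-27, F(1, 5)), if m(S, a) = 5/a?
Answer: 7/2 ≈ 3.5000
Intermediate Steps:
F(X, H) = 2*H
r(7)*m(-27, F(1, 5)) = 7*(5/((2*5))) = 7*(5/10) = 7*(5*(⅒)) = 7*(½) = 7/2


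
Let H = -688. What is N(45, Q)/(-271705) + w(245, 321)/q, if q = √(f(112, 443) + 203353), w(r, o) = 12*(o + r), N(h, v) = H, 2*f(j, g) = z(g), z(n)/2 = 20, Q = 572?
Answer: 688/271705 + 2264*√22597/22597 ≈ 15.063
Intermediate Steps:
z(n) = 40 (z(n) = 2*20 = 40)
f(j, g) = 20 (f(j, g) = (½)*40 = 20)
N(h, v) = -688
w(r, o) = 12*o + 12*r
q = 3*√22597 (q = √(20 + 203353) = √203373 = 3*√22597 ≈ 450.97)
N(45, Q)/(-271705) + w(245, 321)/q = -688/(-271705) + (12*321 + 12*245)/((3*√22597)) = -688*(-1/271705) + (3852 + 2940)*(√22597/67791) = 688/271705 + 6792*(√22597/67791) = 688/271705 + 2264*√22597/22597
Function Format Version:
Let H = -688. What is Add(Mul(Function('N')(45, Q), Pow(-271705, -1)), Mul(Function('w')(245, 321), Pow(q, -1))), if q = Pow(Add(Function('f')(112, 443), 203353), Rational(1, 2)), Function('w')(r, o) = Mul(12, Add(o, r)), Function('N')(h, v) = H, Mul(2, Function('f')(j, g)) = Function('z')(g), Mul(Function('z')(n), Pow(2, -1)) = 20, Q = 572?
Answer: Add(Rational(688, 271705), Mul(Rational(2264, 22597), Pow(22597, Rational(1, 2)))) ≈ 15.063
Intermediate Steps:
Function('z')(n) = 40 (Function('z')(n) = Mul(2, 20) = 40)
Function('f')(j, g) = 20 (Function('f')(j, g) = Mul(Rational(1, 2), 40) = 20)
Function('N')(h, v) = -688
Function('w')(r, o) = Add(Mul(12, o), Mul(12, r))
q = Mul(3, Pow(22597, Rational(1, 2))) (q = Pow(Add(20, 203353), Rational(1, 2)) = Pow(203373, Rational(1, 2)) = Mul(3, Pow(22597, Rational(1, 2))) ≈ 450.97)
Add(Mul(Function('N')(45, Q), Pow(-271705, -1)), Mul(Function('w')(245, 321), Pow(q, -1))) = Add(Mul(-688, Pow(-271705, -1)), Mul(Add(Mul(12, 321), Mul(12, 245)), Pow(Mul(3, Pow(22597, Rational(1, 2))), -1))) = Add(Mul(-688, Rational(-1, 271705)), Mul(Add(3852, 2940), Mul(Rational(1, 67791), Pow(22597, Rational(1, 2))))) = Add(Rational(688, 271705), Mul(6792, Mul(Rational(1, 67791), Pow(22597, Rational(1, 2))))) = Add(Rational(688, 271705), Mul(Rational(2264, 22597), Pow(22597, Rational(1, 2))))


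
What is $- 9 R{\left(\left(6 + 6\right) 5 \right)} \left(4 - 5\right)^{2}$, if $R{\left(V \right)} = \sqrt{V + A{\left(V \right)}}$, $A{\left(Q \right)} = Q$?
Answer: $- 18 \sqrt{30} \approx -98.59$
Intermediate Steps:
$R{\left(V \right)} = \sqrt{2} \sqrt{V}$ ($R{\left(V \right)} = \sqrt{V + V} = \sqrt{2 V} = \sqrt{2} \sqrt{V}$)
$- 9 R{\left(\left(6 + 6\right) 5 \right)} \left(4 - 5\right)^{2} = - 9 \sqrt{2} \sqrt{\left(6 + 6\right) 5} \left(4 - 5\right)^{2} = - 9 \sqrt{2} \sqrt{12 \cdot 5} \left(4 - 5\right)^{2} = - 9 \sqrt{2} \sqrt{60} \left(-1\right)^{2} = - 9 \sqrt{2} \cdot 2 \sqrt{15} \cdot 1 = - 9 \cdot 2 \sqrt{30} \cdot 1 = - 18 \sqrt{30} \cdot 1 = - 18 \sqrt{30}$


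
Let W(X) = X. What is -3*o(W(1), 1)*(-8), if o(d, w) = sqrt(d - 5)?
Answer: 48*I ≈ 48.0*I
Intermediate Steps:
o(d, w) = sqrt(-5 + d)
-3*o(W(1), 1)*(-8) = -3*sqrt(-5 + 1)*(-8) = -6*I*(-8) = 48*I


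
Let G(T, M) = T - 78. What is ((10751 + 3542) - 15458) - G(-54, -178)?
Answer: -1033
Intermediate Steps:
G(T, M) = -78 + T
((10751 + 3542) - 15458) - G(-54, -178) = ((10751 + 3542) - 15458) - (-78 - 54) = (14293 - 15458) - 1*(-132) = -1165 + 132 = -1033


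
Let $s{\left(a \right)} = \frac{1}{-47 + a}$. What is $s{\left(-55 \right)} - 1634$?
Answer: $- \frac{166669}{102} \approx -1634.0$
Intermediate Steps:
$s{\left(-55 \right)} - 1634 = \frac{1}{-47 - 55} - 1634 = \frac{1}{-102} - 1634 = - \frac{1}{102} - 1634 = - \frac{166669}{102}$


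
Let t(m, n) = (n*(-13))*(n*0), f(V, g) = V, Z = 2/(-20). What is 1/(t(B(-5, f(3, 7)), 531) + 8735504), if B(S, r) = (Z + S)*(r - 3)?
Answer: 1/8735504 ≈ 1.1448e-7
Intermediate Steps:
Z = -⅒ (Z = 2*(-1/20) = -⅒ ≈ -0.10000)
B(S, r) = (-3 + r)*(-⅒ + S) (B(S, r) = (-⅒ + S)*(r - 3) = (-⅒ + S)*(-3 + r) = (-3 + r)*(-⅒ + S))
t(m, n) = 0 (t(m, n) = -13*n*0 = 0)
1/(t(B(-5, f(3, 7)), 531) + 8735504) = 1/(0 + 8735504) = 1/8735504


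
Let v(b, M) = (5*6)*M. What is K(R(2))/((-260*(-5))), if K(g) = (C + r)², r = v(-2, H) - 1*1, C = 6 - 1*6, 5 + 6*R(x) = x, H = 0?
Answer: 1/1300 ≈ 0.00076923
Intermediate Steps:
v(b, M) = 30*M
R(x) = -⅚ + x/6
C = 0 (C = 6 - 6 = 0)
r = -1 (r = 30*0 - 1*1 = 0 - 1 = -1)
K(g) = 1 (K(g) = (0 - 1)² = (-1)² = 1)
K(R(2))/((-260*(-5))) = 1/(-260*(-5)) = 1/1300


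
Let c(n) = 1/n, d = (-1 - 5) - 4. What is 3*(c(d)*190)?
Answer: -57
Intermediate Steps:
d = -10 (d = -6 - 4 = -10)
3*(c(d)*190) = 3*(190/(-10)) = 3*(-⅒*190) = 3*(-19) = -57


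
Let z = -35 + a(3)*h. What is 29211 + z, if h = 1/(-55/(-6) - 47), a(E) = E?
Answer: 6622934/227 ≈ 29176.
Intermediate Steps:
h = -6/227 (h = 1/(-55*(-1/6) - 47) = 1/(55/6 - 47) = 1/(-227/6) = -6/227 ≈ -0.026432)
z = -7963/227 (z = -35 + 3*(-6/227) = -35 - 18/227 = -7963/227 ≈ -35.079)
29211 + z = 29211 - 7963/227 = 6622934/227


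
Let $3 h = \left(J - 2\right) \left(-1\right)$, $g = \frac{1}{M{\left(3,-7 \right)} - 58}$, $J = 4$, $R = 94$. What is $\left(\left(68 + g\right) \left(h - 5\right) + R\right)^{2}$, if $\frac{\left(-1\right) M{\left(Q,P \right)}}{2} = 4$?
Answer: $\frac{3325482889}{39204} \approx 84825.0$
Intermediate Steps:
$M{\left(Q,P \right)} = -8$ ($M{\left(Q,P \right)} = \left(-2\right) 4 = -8$)
$g = - \frac{1}{66}$ ($g = \frac{1}{-8 - 58} = \frac{1}{-66} = - \frac{1}{66} \approx -0.015152$)
$h = - \frac{2}{3}$ ($h = \frac{\left(4 - 2\right) \left(-1\right)}{3} = \frac{2 \left(-1\right)}{3} = \frac{1}{3} \left(-2\right) = - \frac{2}{3} \approx -0.66667$)
$\left(\left(68 + g\right) \left(h - 5\right) + R\right)^{2} = \left(\left(68 - \frac{1}{66}\right) \left(- \frac{2}{3} - 5\right) + 94\right)^{2} = \left(\frac{4487}{66} \left(- \frac{17}{3}\right) + 94\right)^{2} = \left(- \frac{76279}{198} + 94\right)^{2} = \left(- \frac{57667}{198}\right)^{2} = \frac{3325482889}{39204}$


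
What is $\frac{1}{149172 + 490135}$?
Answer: $\frac{1}{639307} \approx 1.5642 \cdot 10^{-6}$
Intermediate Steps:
$\frac{1}{149172 + 490135} = \frac{1}{639307}$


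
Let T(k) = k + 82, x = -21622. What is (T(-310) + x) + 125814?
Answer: 103964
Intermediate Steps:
T(k) = 82 + k
(T(-310) + x) + 125814 = ((82 - 310) - 21622) + 125814 = (-228 - 21622) + 125814 = -21850 + 125814 = 103964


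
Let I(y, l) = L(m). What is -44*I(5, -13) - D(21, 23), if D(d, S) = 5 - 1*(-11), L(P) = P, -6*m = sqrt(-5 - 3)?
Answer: -16 + 44*I*sqrt(2)/3 ≈ -16.0 + 20.742*I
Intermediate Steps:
m = -I*sqrt(2)/3 (m = -sqrt(-5 - 3)/6 = -I*sqrt(2)/3 ≈ -0.4714*I)
I(y, l) = -I*sqrt(2)/3
D(d, S) = 16 (D(d, S) = 5 + 11 = 16)
-44*I(5, -13) - D(21, 23) = -(-44)*I*sqrt(2)/3 - 1*16 = 44*I*sqrt(2)/3 - 16 = -16 + 44*I*sqrt(2)/3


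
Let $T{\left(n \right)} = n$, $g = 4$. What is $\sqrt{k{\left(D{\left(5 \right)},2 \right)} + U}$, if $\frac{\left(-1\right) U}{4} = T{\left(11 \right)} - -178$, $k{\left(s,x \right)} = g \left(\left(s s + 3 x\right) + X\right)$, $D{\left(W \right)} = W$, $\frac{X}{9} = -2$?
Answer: $8 i \sqrt{11} \approx 26.533 i$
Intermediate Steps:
$X = -18$ ($X = 9 \left(-2\right) = -18$)
$k{\left(s,x \right)} = -72 + 4 s^{2} + 12 x$ ($k{\left(s,x \right)} = 4 \left(\left(s s + 3 x\right) - 18\right) = 4 \left(\left(s^{2} + 3 x\right) - 18\right) = 4 \left(-18 + s^{2} + 3 x\right) = -72 + 4 s^{2} + 12 x$)
$U = -756$ ($U = - 4 \left(11 - -178\right) = - 4 \left(11 + 178\right) = \left(-4\right) 189 = -756$)
$\sqrt{k{\left(D{\left(5 \right)},2 \right)} + U} = \sqrt{\left(-72 + 4 \cdot 5^{2} + 12 \cdot 2\right) - 756} = \sqrt{\left(-72 + 4 \cdot 25 + 24\right) - 756} = \sqrt{\left(-72 + 100 + 24\right) - 756} = \sqrt{52 - 756} = \sqrt{-704} = 8 i \sqrt{11}$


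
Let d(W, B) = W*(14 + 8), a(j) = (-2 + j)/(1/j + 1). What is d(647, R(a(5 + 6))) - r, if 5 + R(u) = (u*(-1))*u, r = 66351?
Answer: -52117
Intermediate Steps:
a(j) = (-2 + j)/(1 + 1/j)
R(u) = -5 - u**2 (R(u) = -5 + (u*(-1))*u = -5 + (-u)*u = -5 - u**2)
d(W, B) = 22*W (d(W, B) = W*22 = 22*W)
d(647, R(a(5 + 6))) - r = 22*647 - 1*66351 = 14234 - 66351 = -52117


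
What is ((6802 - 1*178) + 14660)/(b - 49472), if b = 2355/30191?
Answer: -642585244/1493606797 ≈ -0.43022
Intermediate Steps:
b = 2355/30191 (b = 2355*(1/30191) = 2355/30191 ≈ 0.078003)
((6802 - 1*178) + 14660)/(b - 49472) = ((6802 - 1*178) + 14660)/(2355/30191 - 49472) = ((6802 - 178) + 14660)/(-1493606797/30191) = (6624 + 14660)*(-30191/1493606797) = 21284*(-30191/1493606797) = -642585244/1493606797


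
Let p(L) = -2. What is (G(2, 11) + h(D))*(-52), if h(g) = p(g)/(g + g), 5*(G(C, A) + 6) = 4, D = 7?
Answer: 9724/35 ≈ 277.83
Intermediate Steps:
G(C, A) = -26/5 (G(C, A) = -6 + (1/5)*4 = -6 + 4/5 = -26/5)
h(g) = -1/g (h(g) = -2/(g + g) = -2*1/(2*g) = -1/g)
(G(2, 11) + h(D))*(-52) = (-26/5 - 1/7)*(-52) = -187/35*(-52) = 9724/35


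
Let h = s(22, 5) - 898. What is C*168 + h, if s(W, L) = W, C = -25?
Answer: -5076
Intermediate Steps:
h = -876 (h = 22 - 898 = -876)
C*168 + h = -25*168 - 876 = -4200 - 876 = -5076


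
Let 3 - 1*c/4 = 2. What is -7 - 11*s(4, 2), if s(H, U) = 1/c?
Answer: -39/4 ≈ -9.7500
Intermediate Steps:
c = 4 (c = 12 - 4*2 = 12 - 8 = 4)
s(H, U) = ¼ (s(H, U) = 1/4 = 1*(¼) = ¼)
-7 - 11*s(4, 2) = -7 - 11*¼ = -7 - 11/4 = -39/4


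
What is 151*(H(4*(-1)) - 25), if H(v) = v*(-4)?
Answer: -1359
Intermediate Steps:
H(v) = -4*v
151*(H(4*(-1)) - 25) = 151*(-16*(-1) - 25) = 151*(-4*(-4) - 25) = 151*(16 - 25) = 151*(-9) = -1359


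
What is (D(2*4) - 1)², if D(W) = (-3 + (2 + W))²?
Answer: 2304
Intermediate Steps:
D(W) = (-1 + W)²
(D(2*4) - 1)² = ((-1 + 2*4)² - 1)² = ((-1 + 8)² - 1)² = (7² - 1)² = (49 - 1)² = 48² = 2304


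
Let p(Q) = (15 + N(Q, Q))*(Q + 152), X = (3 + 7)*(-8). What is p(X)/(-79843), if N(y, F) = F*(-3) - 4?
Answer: -18072/79843 ≈ -0.22634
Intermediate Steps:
X = -80 (X = 10*(-8) = -80)
N(y, F) = -4 - 3*F (N(y, F) = -3*F - 4 = -4 - 3*F)
p(Q) = (11 - 3*Q)*(152 + Q) (p(Q) = (15 + (-4 - 3*Q))*(Q + 152) = (11 - 3*Q)*(152 + Q))
p(X)/(-79843) = (1672 - 445*(-80) - 3*(-80)²)/(-79843) = (1672 + 35600 - 3*6400)*(-1/79843) = (1672 + 35600 - 19200)*(-1/79843) = 18072*(-1/79843) = -18072/79843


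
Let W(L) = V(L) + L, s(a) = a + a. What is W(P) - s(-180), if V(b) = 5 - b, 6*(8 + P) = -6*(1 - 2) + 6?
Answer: 365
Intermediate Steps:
P = -6 (P = -8 + (-6*(1 - 2) + 6)/6 = -8 + (-6*(-1) + 6)/6 = -8 + (6 + 6)/6 = -8 + (⅙)*12 = -8 + 2 = -6)
s(a) = 2*a
W(L) = 5 (W(L) = (5 - L) + L = 5)
W(P) - s(-180) = 5 - 2*(-180) = 5 - 1*(-360) = 5 + 360 = 365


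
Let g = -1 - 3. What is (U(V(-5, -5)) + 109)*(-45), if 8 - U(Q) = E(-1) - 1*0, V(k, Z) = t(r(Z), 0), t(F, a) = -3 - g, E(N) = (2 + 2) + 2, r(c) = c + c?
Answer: -4995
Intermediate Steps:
g = -4
r(c) = 2*c
E(N) = 6 (E(N) = 4 + 2 = 6)
t(F, a) = 1 (t(F, a) = -3 - 1*(-4) = -3 + 4 = 1)
V(k, Z) = 1
U(Q) = 2 (U(Q) = 8 - (6 - 1*0) = 8 - (6 + 0) = 8 - 1*6 = 8 - 6 = 2)
(U(V(-5, -5)) + 109)*(-45) = (2 + 109)*(-45) = 111*(-45) = -4995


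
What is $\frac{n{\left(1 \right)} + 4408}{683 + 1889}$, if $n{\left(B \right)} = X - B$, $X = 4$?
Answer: $\frac{4411}{2572} \approx 1.715$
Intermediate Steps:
$n{\left(B \right)} = 4 - B$
$\frac{n{\left(1 \right)} + 4408}{683 + 1889} = \frac{\left(4 - 1\right) + 4408}{683 + 1889} = \frac{\left(4 - 1\right) + 4408}{2572} = \left(3 + 4408\right) \frac{1}{2572} = 4411 \cdot \frac{1}{2572} = \frac{4411}{2572}$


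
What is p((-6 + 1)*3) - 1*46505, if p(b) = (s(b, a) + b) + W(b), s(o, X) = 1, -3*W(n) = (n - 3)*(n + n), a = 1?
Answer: -46699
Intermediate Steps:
W(n) = -2*n*(-3 + n)/3 (W(n) = -(n - 3)*(n + n)/3 = -(-3 + n)*2*n/3 = -2*n*(-3 + n)/3)
p(b) = 1 + b + 2*b*(3 - b)/3 (p(b) = (1 + b) + 2*b*(3 - b)/3 = 1 + b + 2*b*(3 - b)/3)
p((-6 + 1)*3) - 1*46505 = (1 + 3*((-6 + 1)*3) - 2*9*(-6 + 1)²/3) - 1*46505 = (1 + 3*(-5*3) - 2*(-5*3)²/3) - 46505 = (1 + 3*(-15) - ⅔*(-15)²) - 46505 = (1 - 45 - ⅔*225) - 46505 = (1 - 45 - 150) - 46505 = -194 - 46505 = -46699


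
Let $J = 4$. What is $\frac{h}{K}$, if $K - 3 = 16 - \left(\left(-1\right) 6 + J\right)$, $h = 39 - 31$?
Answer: $\frac{8}{21} \approx 0.38095$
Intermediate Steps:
$h = 8$
$K = 21$ ($K = 3 + \left(16 - \left(\left(-1\right) 6 + 4\right)\right) = 3 + \left(16 - \left(-6 + 4\right)\right) = 3 + \left(16 - -2\right) = 3 + \left(16 + 2\right) = 3 + 18 = 21$)
$\frac{h}{K} = \frac{8}{21}$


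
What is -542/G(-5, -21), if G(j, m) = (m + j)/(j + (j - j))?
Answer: -1355/13 ≈ -104.23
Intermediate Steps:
G(j, m) = (j + m)/j (G(j, m) = (j + m)/(j + 0) = (j + m)/j)
-542/G(-5, -21) = -542*(-5/(-5 - 21)) = -542/((-1/5*(-26))) = -542/26/5 = -542*5/26 = -1355/13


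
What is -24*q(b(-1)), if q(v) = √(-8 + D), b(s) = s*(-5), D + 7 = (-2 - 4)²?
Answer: -24*√21 ≈ -109.98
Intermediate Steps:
D = 29 (D = -7 + (-2 - 4)² = -7 + (-6)² = -7 + 36 = 29)
b(s) = -5*s
q(v) = √21 (q(v) = √(-8 + 29) = √21)
-24*q(b(-1)) = -24*√21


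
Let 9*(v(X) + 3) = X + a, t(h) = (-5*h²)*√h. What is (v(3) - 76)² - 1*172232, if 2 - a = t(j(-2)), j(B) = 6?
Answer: -13257956/81 - 28240*√6/9 ≈ -1.7136e+5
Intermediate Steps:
t(h) = -5*h^(5/2)
a = 2 + 180*√6 (a = 2 - (-5)*6^(5/2) = 2 - (-5)*36*√6 = 2 - (-180)*√6 = 2 + 180*√6 ≈ 442.91)
v(X) = -25/9 + 20*√6 + X/9 (v(X) = -3 + (X + (2 + 180*√6))/9 = -3 + (2 + X + 180*√6)/9 = -3 + (2/9 + 20*√6 + X/9) = -25/9 + 20*√6 + X/9)
(v(3) - 76)² - 1*172232 = ((-25/9 + 20*√6 + (⅑)*3) - 76)² - 1*172232 = ((-25/9 + 20*√6 + ⅓) - 76)² - 172232 = ((-22/9 + 20*√6) - 76)² - 172232 = (-706/9 + 20*√6)² - 172232 = -172232 + (-706/9 + 20*√6)²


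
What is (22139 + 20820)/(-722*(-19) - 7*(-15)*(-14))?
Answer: 42959/12248 ≈ 3.5074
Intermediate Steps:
(22139 + 20820)/(-722*(-19) - 7*(-15)*(-14)) = 42959/(13718 + 105*(-14)) = 42959/(13718 - 1470) = 42959/12248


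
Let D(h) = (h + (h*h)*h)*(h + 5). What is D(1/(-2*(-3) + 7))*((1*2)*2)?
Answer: 44880/28561 ≈ 1.5714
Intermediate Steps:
D(h) = (5 + h)*(h + h³) (D(h) = (h + h²*h)*(5 + h) = (h + h³)*(5 + h) = (5 + h)*(h + h³))
D(1/(-2*(-3) + 7))*((1*2)*2) = ((5 + 1/(-2*(-3) + 7) + (1/(-2*(-3) + 7))³ + 5*(1/(-2*(-3) + 7))²)/(-2*(-3) + 7))*((1*2)*2) = ((5 + 1/(6 + 7) + (1/(6 + 7))³ + 5*(1/(6 + 7))²)/(6 + 7))*(2*2) = ((5 + 1/13 + (1/13)³ + 5*(1/13)²)/13)*4 = ((5 + 1/13 + 1/2197 + 5*(1/169))/13)*4 = ((5 + 1/13 + 1/2197 + 5/169)/13)*4 = ((1/13)*(11220/2197))*4 = (11220/28561)*4 = 44880/28561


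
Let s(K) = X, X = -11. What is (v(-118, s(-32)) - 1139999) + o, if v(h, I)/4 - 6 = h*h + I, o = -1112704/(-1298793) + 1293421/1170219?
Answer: -549343150348291804/506624081889 ≈ -1.0843e+6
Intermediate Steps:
s(K) = -11
o = 993997834343/506624081889 (o = -1112704*(-1/1298793) + 1293421*(1/1170219) = 1112704/1298793 + 1293421/1170219 = 993997834343/506624081889 ≈ 1.9620)
v(h, I) = 24 + 4*I + 4*h² (v(h, I) = 24 + 4*(h*h + I) = 24 + 4*(h² + I) = 24 + 4*(I + h²) = 24 + (4*I + 4*h²) = 24 + 4*I + 4*h²)
(v(-118, s(-32)) - 1139999) + o = ((24 + 4*(-11) + 4*(-118)²) - 1139999) + 993997834343/506624081889 = ((24 - 44 + 4*13924) - 1139999) + 993997834343/506624081889 = ((24 - 44 + 55696) - 1139999) + 993997834343/506624081889 = (55676 - 1139999) + 993997834343/506624081889 = -1084323 + 993997834343/506624081889 = -549343150348291804/506624081889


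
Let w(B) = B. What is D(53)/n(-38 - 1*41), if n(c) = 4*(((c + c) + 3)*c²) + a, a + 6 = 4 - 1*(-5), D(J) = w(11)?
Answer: -11/3869417 ≈ -2.8428e-6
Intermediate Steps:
D(J) = 11
a = 3 (a = -6 + (4 - 1*(-5)) = -6 + (4 + 5) = -6 + 9 = 3)
n(c) = 3 + 4*c²*(3 + 2*c) (n(c) = 4*(((c + c) + 3)*c²) + 3 = 4*((2*c + 3)*c²) + 3 = 4*((3 + 2*c)*c²) + 3 = 4*(c²*(3 + 2*c)) + 3 = 4*c²*(3 + 2*c) + 3 = 3 + 4*c²*(3 + 2*c))
D(53)/n(-38 - 1*41) = 11/(3 + 8*(-38 - 1*41)³ + 12*(-38 - 1*41)²) = 11/(3 + 8*(-38 - 41)³ + 12*(-38 - 41)²) = 11/(3 + 8*(-79)³ + 12*(-79)²) = 11/(3 + 8*(-493039) + 12*6241) = 11/(3 - 3944312 + 74892) = 11/(-3869417) = 11*(-1/3869417) = -11/3869417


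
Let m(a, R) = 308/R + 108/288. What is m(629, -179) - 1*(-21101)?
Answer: 30214705/1432 ≈ 21100.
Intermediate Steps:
m(a, R) = 3/8 + 308/R (m(a, R) = 308/R + 108*(1/288) = 308/R + 3/8 = 3/8 + 308/R)
m(629, -179) - 1*(-21101) = (3/8 + 308/(-179)) - 1*(-21101) = (3/8 + 308*(-1/179)) + 21101 = (3/8 - 308/179) + 21101 = -1927/1432 + 21101 = 30214705/1432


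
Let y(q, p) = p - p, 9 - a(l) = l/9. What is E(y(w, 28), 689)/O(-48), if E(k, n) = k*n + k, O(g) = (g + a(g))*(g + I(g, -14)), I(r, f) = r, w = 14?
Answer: 0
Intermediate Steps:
a(l) = 9 - l/9
y(q, p) = 0
O(g) = 2*g*(9 + 8*g/9) (O(g) = (g + (9 - g/9))*(g + g) = (9 + 8*g/9)*(2*g) = 2*g*(9 + 8*g/9))
E(k, n) = k + k*n
E(y(w, 28), 689)/O(-48) = (0*(1 + 689))/(((2/9)*(-48)*(81 + 8*(-48)))) = (0*690)/(((2/9)*(-48)*(81 - 384))) = 0/(((2/9)*(-48)*(-303))) = 0/3232 = 0*(1/3232) = 0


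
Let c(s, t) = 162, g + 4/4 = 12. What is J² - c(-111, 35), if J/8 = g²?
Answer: 936862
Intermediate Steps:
g = 11 (g = -1 + 12 = 11)
J = 968 (J = 8*11² = 8*121 = 968)
J² - c(-111, 35) = 968² - 1*162 = 937024 - 162 = 936862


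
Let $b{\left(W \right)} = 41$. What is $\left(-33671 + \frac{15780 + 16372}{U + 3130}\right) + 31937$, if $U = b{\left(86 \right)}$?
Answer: $- \frac{5466362}{3171} \approx -1723.9$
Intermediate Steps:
$U = 41$
$\left(-33671 + \frac{15780 + 16372}{U + 3130}\right) + 31937 = \left(-33671 + \frac{15780 + 16372}{41 + 3130}\right) + 31937 = \left(-33671 + \frac{32152}{3171}\right) + 31937 = - \frac{106738589}{3171} + 31937 = - \frac{5466362}{3171}$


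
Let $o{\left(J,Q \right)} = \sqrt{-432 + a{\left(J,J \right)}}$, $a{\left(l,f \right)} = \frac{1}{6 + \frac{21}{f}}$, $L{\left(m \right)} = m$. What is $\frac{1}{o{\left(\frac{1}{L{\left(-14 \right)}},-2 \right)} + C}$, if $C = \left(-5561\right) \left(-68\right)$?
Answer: $\frac{1312128}{496178580443} - \frac{12 i \sqrt{248834}}{41182822176769} \approx 2.6445 \cdot 10^{-6} - 1.4535 \cdot 10^{-10} i$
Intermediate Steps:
$C = 378148$
$o{\left(J,Q \right)} = \sqrt{-432 + \frac{J}{3 \left(7 + 2 J\right)}}$
$\frac{1}{o{\left(\frac{1}{L{\left(-14 \right)}},-2 \right)} + C} = \frac{1}{\sqrt{-432 + \frac{1}{3 \left(-14\right) \left(7 + \frac{2}{-14}\right)}} + 378148} = \frac{1}{\sqrt{-432 + \frac{1}{3} \left(- \frac{1}{14}\right) \frac{1}{7 + 2 \left(- \frac{1}{14}\right)}} + 378148} = \frac{1}{\sqrt{-432 + \frac{1}{3} \left(- \frac{1}{14}\right) \frac{1}{7 - \frac{1}{7}}} + 378148} = \frac{1}{\sqrt{-432 + \frac{1}{3} \left(- \frac{1}{14}\right) \frac{1}{\frac{48}{7}}} + 378148} = \frac{1}{\sqrt{-432 + \frac{1}{3} \left(- \frac{1}{14}\right) \frac{7}{48}} + 378148} = \frac{1}{\sqrt{-432 - \frac{1}{288}} + 378148} = \frac{1}{\sqrt{- \frac{124417}{288}} + 378148} = \frac{1}{\frac{i \sqrt{248834}}{24} + 378148} = \frac{1}{378148 + \frac{i \sqrt{248834}}{24}}$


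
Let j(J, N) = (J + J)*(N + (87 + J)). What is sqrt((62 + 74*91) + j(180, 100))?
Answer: 2*sqrt(34729) ≈ 372.71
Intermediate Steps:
j(J, N) = 2*J*(87 + J + N) (j(J, N) = (2*J)*(87 + J + N) = 2*J*(87 + J + N))
sqrt((62 + 74*91) + j(180, 100)) = sqrt((62 + 74*91) + 2*180*(87 + 180 + 100)) = sqrt((62 + 6734) + 2*180*367) = sqrt(6796 + 132120) = sqrt(138916) = 2*sqrt(34729)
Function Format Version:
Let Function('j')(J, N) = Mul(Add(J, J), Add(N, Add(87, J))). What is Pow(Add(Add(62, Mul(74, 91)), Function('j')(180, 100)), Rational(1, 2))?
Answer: Mul(2, Pow(34729, Rational(1, 2))) ≈ 372.71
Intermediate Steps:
Function('j')(J, N) = Mul(2, J, Add(87, J, N)) (Function('j')(J, N) = Mul(Mul(2, J), Add(87, J, N)) = Mul(2, J, Add(87, J, N)))
Pow(Add(Add(62, Mul(74, 91)), Function('j')(180, 100)), Rational(1, 2)) = Pow(Add(Add(62, Mul(74, 91)), Mul(2, 180, Add(87, 180, 100))), Rational(1, 2)) = Pow(Add(Add(62, 6734), Mul(2, 180, 367)), Rational(1, 2)) = Pow(Add(6796, 132120), Rational(1, 2)) = Pow(138916, Rational(1, 2)) = Mul(2, Pow(34729, Rational(1, 2)))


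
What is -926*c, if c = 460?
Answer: -425960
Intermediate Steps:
-926*c = -926*460 = -425960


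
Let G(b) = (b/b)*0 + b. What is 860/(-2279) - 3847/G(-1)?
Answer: 203871/53 ≈ 3846.6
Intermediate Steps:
G(b) = b (G(b) = 1*0 + b = 0 + b = b)
860/(-2279) - 3847/G(-1) = 860/(-2279) - 3847/(-1) = 860*(-1/2279) - 3847*(-1) = -20/53 + 3847 = 203871/53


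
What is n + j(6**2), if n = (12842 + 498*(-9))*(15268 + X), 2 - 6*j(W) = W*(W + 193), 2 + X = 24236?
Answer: 990706039/3 ≈ 3.3024e+8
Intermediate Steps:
X = 24234 (X = -2 + 24236 = 24234)
j(W) = 1/3 - W*(193 + W)/6 (j(W) = 1/3 - W*(W + 193)/6 = 1/3 - W*(193 + W)/6)
n = 330236720 (n = (12842 + 498*(-9))*(15268 + 24234) = (12842 - 4482)*39502 = 8360*39502 = 330236720)
n + j(6**2) = 330236720 + (1/3 - 193/6*6**2 - (6**2)**2/6) = 330236720 + (1/3 - 193/6*36 - 1/6*36**2) = 330236720 + (1/3 - 1158 - 1/6*1296) = 330236720 + (1/3 - 1158 - 216) = 330236720 - 4121/3 = 990706039/3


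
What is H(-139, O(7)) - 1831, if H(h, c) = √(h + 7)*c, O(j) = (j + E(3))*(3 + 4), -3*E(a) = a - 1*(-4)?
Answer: -1831 + 196*I*√33/3 ≈ -1831.0 + 375.31*I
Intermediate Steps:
E(a) = -4/3 - a/3 (E(a) = -(a - 1*(-4))/3 = -(a + 4)/3 = -(4 + a)/3 = -4/3 - a/3)
O(j) = -49/3 + 7*j (O(j) = (j + (-4/3 - ⅓*3))*(3 + 4) = (j + (-4/3 - 1))*7 = (j - 7/3)*7 = (-7/3 + j)*7 = -49/3 + 7*j)
H(h, c) = c*√(7 + h) (H(h, c) = √(7 + h)*c = c*√(7 + h))
H(-139, O(7)) - 1831 = (-49/3 + 7*7)*√(7 - 139) - 1831 = (-49/3 + 49)*√(-132) - 1831 = 98*(2*I*√33)/3 - 1831 = 196*I*√33/3 - 1831 = -1831 + 196*I*√33/3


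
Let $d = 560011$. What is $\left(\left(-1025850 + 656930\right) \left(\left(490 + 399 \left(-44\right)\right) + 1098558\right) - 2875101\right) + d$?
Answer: $-398986343730$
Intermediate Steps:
$\left(\left(-1025850 + 656930\right) \left(\left(490 + 399 \left(-44\right)\right) + 1098558\right) - 2875101\right) + d = \left(\left(-1025850 + 656930\right) \left(\left(490 + 399 \left(-44\right)\right) + 1098558\right) - 2875101\right) + 560011 = \left(- 368920 \left(\left(490 - 17556\right) + 1098558\right) - 2875101\right) + 560011 = \left(- 368920 \left(-17066 + 1098558\right) - 2875101\right) + 560011 = \left(\left(-368920\right) 1081492 - 2875101\right) + 560011 = \left(-398984028640 - 2875101\right) + 560011 = -398986903741 + 560011 = -398986343730$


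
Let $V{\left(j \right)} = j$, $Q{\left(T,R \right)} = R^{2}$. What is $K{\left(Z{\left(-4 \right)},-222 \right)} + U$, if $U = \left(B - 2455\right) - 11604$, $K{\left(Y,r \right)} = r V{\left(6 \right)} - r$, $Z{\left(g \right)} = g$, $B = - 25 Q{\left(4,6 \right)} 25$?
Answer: $-37669$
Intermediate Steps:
$B = -22500$ ($B = - 25 \cdot 6^{2} \cdot 25 = \left(-25\right) 36 \cdot 25 = \left(-900\right) 25 = -22500$)
$K{\left(Y,r \right)} = 5 r$ ($K{\left(Y,r \right)} = r 6 - r = 6 r - r = 5 r$)
$U = -36559$ ($U = \left(-22500 - 2455\right) - 11604 = -24955 - 11604 = -36559$)
$K{\left(Z{\left(-4 \right)},-222 \right)} + U = 5 \left(-222\right) - 36559 = -1110 - 36559 = -37669$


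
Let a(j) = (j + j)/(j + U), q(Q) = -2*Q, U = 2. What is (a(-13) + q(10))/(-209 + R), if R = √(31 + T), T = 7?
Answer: 194/2297 + 194*√38/480073 ≈ 0.086949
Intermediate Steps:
a(j) = 2*j/(2 + j) (a(j) = (j + j)/(j + 2) = (2*j)/(2 + j) = 2*j/(2 + j))
R = √38 (R = √(31 + 7) = √38 ≈ 6.1644)
(a(-13) + q(10))/(-209 + R) = (2*(-13)/(2 - 13) - 2*10)/(-209 + √38) = (2*(-13)/(-11) - 20)/(-209 + √38) = (2*(-13)*(-1/11) - 20)/(-209 + √38) = (26/11 - 20)/(-209 + √38) = -194/(11*(-209 + √38))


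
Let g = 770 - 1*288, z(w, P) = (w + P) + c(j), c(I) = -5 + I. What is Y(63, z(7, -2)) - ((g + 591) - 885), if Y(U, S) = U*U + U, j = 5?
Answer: 3844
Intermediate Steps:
z(w, P) = P + w (z(w, P) = (w + P) + (-5 + 5) = (P + w) + 0 = P + w)
g = 482 (g = 770 - 288 = 482)
Y(U, S) = U + U² (Y(U, S) = U² + U = U + U²)
Y(63, z(7, -2)) - ((g + 591) - 885) = 63*(1 + 63) - ((482 + 591) - 885) = 63*64 - (1073 - 885) = 4032 - 1*188 = 4032 - 188 = 3844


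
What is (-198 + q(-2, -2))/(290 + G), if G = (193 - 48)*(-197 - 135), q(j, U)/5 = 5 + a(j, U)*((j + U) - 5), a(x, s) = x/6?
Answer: 79/23925 ≈ 0.0033020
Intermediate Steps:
a(x, s) = x/6 (a(x, s) = x*(⅙) = x/6)
q(j, U) = 25 + 5*j*(-5 + U + j)/6 (q(j, U) = 5*(5 + (j/6)*((j + U) - 5)) = 5*(5 + (j/6)*((U + j) - 5)) = 5*(5 + (j/6)*(-5 + U + j)) = 5*(5 + j*(-5 + U + j)/6) = 25 + 5*j*(-5 + U + j)/6)
G = -48140 (G = 145*(-332) = -48140)
(-198 + q(-2, -2))/(290 + G) = (-198 + (25 - 25/6*(-2) + (⅚)*(-2)² + (⅚)*(-2)*(-2)))/(290 - 48140) = (-198 + (25 + 25/3 + (⅚)*4 + 10/3))/(-47850) = (-198 + (25 + 25/3 + 10/3 + 10/3))*(-1/47850) = (-198 + 40)*(-1/47850) = -158*(-1/47850) = 79/23925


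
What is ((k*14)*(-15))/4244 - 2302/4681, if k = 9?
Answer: -9308389/9933082 ≈ -0.93711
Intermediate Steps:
((k*14)*(-15))/4244 - 2302/4681 = ((9*14)*(-15))/4244 - 2302/4681 = (126*(-15))*(1/4244) - 2302*1/4681 = -1890*1/4244 - 2302/4681 = -945/2122 - 2302/4681 = -9308389/9933082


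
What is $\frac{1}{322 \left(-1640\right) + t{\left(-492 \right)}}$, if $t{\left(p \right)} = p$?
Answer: $- \frac{1}{528572} \approx -1.8919 \cdot 10^{-6}$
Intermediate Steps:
$\frac{1}{322 \left(-1640\right) + t{\left(-492 \right)}} = \frac{1}{322 \left(-1640\right) - 492} = \frac{1}{-528080 - 492} = \frac{1}{-528572} = - \frac{1}{528572}$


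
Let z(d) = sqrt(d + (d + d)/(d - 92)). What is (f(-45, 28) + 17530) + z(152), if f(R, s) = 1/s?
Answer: 490841/28 + 2*sqrt(8835)/15 ≈ 17543.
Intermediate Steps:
z(d) = sqrt(d + 2*d/(-92 + d)) (z(d) = sqrt(d + (2*d)/(-92 + d)) = sqrt(d + 2*d/(-92 + d)))
(f(-45, 28) + 17530) + z(152) = (1/28 + 17530) + sqrt(152*(-90 + 152)/(-92 + 152)) = (1/28 + 17530) + sqrt(152*62/60) = 490841/28 + sqrt(152*(1/60)*62) = 490841/28 + sqrt(2356/15) = 490841/28 + 2*sqrt(8835)/15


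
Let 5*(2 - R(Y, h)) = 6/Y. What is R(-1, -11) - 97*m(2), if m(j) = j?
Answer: -954/5 ≈ -190.80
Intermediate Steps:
R(Y, h) = 2 - 6/(5*Y)
R(-1, -11) - 97*m(2) = (2 - 6/5/(-1)) - 97*2 = (2 - 6/5*(-1)) - 194 = (2 + 6/5) - 194 = 16/5 - 194 = -954/5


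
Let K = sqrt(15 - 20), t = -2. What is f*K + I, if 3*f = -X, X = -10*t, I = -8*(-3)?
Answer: 24 - 20*I*sqrt(5)/3 ≈ 24.0 - 14.907*I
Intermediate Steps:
K = I*sqrt(5) (K = sqrt(-5) = I*sqrt(5) ≈ 2.2361*I)
I = 24
X = 20 (X = -10*(-2) = 20)
f = -20/3 (f = (-1*20)/3 = (1/3)*(-20) = -20/3 ≈ -6.6667)
f*K + I = -20*I*sqrt(5)/3 + 24 = 24 - 20*I*sqrt(5)/3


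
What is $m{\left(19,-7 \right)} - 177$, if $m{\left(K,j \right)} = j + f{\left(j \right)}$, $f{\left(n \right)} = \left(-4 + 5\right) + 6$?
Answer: $-177$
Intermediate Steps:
$f{\left(n \right)} = 7$ ($f{\left(n \right)} = 1 + 6 = 7$)
$m{\left(K,j \right)} = 7 + j$ ($m{\left(K,j \right)} = j + 7 = 7 + j$)
$m{\left(19,-7 \right)} - 177 = \left(7 - 7\right) - 177 = 0 - 177 = -177$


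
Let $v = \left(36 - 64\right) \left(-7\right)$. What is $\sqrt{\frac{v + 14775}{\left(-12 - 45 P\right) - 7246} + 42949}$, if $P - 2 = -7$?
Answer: $\frac{3 \sqrt{236031657602}}{7033} \approx 207.24$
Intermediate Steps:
$P = -5$ ($P = 2 - 7 = -5$)
$v = 196$ ($v = \left(-28\right) \left(-7\right) = 196$)
$\sqrt{\frac{v + 14775}{\left(-12 - 45 P\right) - 7246} + 42949} = \sqrt{\frac{196 + 14775}{\left(-12 - -225\right) - 7246} + 42949} = \sqrt{\frac{14971}{\left(-12 + 225\right) - 7246} + 42949} = \sqrt{\frac{14971}{213 - 7246} + 42949} = \sqrt{\frac{14971}{-7033} + 42949} = \sqrt{14971 \left(- \frac{1}{7033}\right) + 42949} = \sqrt{- \frac{14971}{7033} + 42949} = \sqrt{\frac{302045346}{7033}} = \frac{3 \sqrt{236031657602}}{7033}$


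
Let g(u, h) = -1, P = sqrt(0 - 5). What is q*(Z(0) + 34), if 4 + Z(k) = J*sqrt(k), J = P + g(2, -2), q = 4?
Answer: 120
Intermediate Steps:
P = I*sqrt(5) (P = sqrt(-5) = I*sqrt(5) ≈ 2.2361*I)
J = -1 + I*sqrt(5) (J = I*sqrt(5) - 1 = -1 + I*sqrt(5) ≈ -1.0 + 2.2361*I)
Z(k) = -4 + sqrt(k)*(-1 + I*sqrt(5)) (Z(k) = -4 + (-1 + I*sqrt(5))*sqrt(k) = -4 + sqrt(k)*(-1 + I*sqrt(5)))
q*(Z(0) + 34) = 4*((-4 + sqrt(0)*(-1 + I*sqrt(5))) + 34) = 4*((-4 + 0*(-1 + I*sqrt(5))) + 34) = 4*((-4 + 0) + 34) = 4*(-4 + 34) = 4*30 = 120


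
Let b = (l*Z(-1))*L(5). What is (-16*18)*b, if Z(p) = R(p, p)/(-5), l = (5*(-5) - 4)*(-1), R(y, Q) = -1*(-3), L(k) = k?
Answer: 25056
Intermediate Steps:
R(y, Q) = 3
l = 29 (l = (-25 - 4)*(-1) = -29*(-1) = 29)
Z(p) = -3/5 (Z(p) = 3/(-5) = 3*(-1/5) = -3/5)
b = -87 (b = (29*(-3/5))*5 = -87/5*5 = -87)
(-16*18)*b = -16*18*(-87) = -288*(-87) = 25056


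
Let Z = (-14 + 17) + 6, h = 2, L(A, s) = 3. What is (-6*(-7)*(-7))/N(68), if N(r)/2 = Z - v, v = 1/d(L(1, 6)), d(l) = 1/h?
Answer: -21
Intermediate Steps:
d(l) = ½ (d(l) = 1/2 = ½)
Z = 9 (Z = 3 + 6 = 9)
v = 2 (v = 1/(½) = 2)
N(r) = 14 (N(r) = 2*(9 - 1*2) = 2*(9 - 2) = 2*7 = 14)
(-6*(-7)*(-7))/N(68) = (-6*(-7)*(-7))/14 = (42*(-7))*(1/14) = -294*1/14 = -21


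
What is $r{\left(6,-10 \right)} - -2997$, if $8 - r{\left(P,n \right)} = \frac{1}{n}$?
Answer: $\frac{30051}{10} \approx 3005.1$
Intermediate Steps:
$r{\left(P,n \right)} = 8 - \frac{1}{n}$
$r{\left(6,-10 \right)} - -2997 = \left(8 - \frac{1}{-10}\right) - -2997 = \left(8 - - \frac{1}{10}\right) + 2997 = \left(8 + \frac{1}{10}\right) + 2997 = \frac{81}{10} + 2997 = \frac{30051}{10}$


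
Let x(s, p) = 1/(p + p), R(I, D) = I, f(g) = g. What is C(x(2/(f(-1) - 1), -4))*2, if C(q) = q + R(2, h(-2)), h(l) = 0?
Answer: 15/4 ≈ 3.7500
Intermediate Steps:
x(s, p) = 1/(2*p)
C(q) = 2 + q (C(q) = q + 2 = 2 + q)
C(x(2/(f(-1) - 1), -4))*2 = (2 + (½)/(-4))*2 = (2 + (½)*(-¼))*2 = (2 - ⅛)*2 = (15/8)*2 = 15/4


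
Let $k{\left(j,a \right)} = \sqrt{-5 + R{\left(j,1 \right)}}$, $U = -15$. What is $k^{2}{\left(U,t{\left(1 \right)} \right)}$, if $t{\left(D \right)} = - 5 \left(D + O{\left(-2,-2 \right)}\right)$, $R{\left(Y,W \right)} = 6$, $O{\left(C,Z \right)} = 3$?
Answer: $1$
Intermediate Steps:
$t{\left(D \right)} = -15 - 5 D$ ($t{\left(D \right)} = - 5 \left(D + 3\right) = - 5 \left(3 + D\right) = -15 - 5 D$)
$k{\left(j,a \right)} = 1$ ($k{\left(j,a \right)} = \sqrt{-5 + 6} = \sqrt{1} = 1$)
$k^{2}{\left(U,t{\left(1 \right)} \right)} = 1^{2} = 1$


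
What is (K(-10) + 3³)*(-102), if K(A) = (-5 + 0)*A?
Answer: -7854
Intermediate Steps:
K(A) = -5*A
(K(-10) + 3³)*(-102) = (-5*(-10) + 3³)*(-102) = (50 + 27)*(-102) = 77*(-102) = -7854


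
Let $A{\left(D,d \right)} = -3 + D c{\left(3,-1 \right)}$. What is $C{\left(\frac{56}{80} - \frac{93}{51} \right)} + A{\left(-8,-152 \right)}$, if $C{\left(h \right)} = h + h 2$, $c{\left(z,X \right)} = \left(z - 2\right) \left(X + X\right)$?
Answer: $\frac{1637}{170} \approx 9.6294$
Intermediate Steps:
$c{\left(z,X \right)} = 2 X \left(-2 + z\right)$ ($c{\left(z,X \right)} = \left(-2 + z\right) 2 X = 2 X \left(-2 + z\right)$)
$A{\left(D,d \right)} = -3 - 2 D$ ($A{\left(D,d \right)} = -3 + D 2 \left(-1\right) \left(-2 + 3\right) = -3 + D 2 \left(-1\right) 1 = -3 + D \left(-2\right) = -3 - 2 D$)
$C{\left(h \right)} = 3 h$ ($C{\left(h \right)} = h + 2 h = 3 h$)
$C{\left(\frac{56}{80} - \frac{93}{51} \right)} + A{\left(-8,-152 \right)} = 3 \left(\frac{56}{80} - \frac{93}{51}\right) - -13 = 3 \left(56 \cdot \frac{1}{80} - \frac{31}{17}\right) + \left(-3 + 16\right) = 3 \left(\frac{7}{10} - \frac{31}{17}\right) + 13 = 3 \left(- \frac{191}{170}\right) + 13 = - \frac{573}{170} + 13 = \frac{1637}{170}$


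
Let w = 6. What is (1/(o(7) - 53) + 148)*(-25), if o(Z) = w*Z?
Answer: -40675/11 ≈ -3697.7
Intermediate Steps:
o(Z) = 6*Z
(1/(o(7) - 53) + 148)*(-25) = (1/(6*7 - 53) + 148)*(-25) = (1/(42 - 53) + 148)*(-25) = (1/(-11) + 148)*(-25) = (-1/11 + 148)*(-25) = (1627/11)*(-25) = -40675/11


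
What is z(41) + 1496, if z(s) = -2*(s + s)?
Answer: 1332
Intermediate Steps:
z(s) = -4*s
z(41) + 1496 = -4*41 + 1496 = -164 + 1496 = 1332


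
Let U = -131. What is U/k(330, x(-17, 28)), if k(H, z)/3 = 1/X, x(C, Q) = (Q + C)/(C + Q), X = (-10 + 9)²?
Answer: -131/3 ≈ -43.667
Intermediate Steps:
X = 1 (X = (-1)² = 1)
x(C, Q) = 1 (x(C, Q) = (C + Q)/(C + Q) = 1)
k(H, z) = 3 (k(H, z) = 3/1 = 3*1 = 3)
U/k(330, x(-17, 28)) = -131/3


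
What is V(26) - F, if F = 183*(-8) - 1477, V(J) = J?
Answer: 2967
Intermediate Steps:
F = -2941 (F = -1464 - 1477 = -2941)
V(26) - F = 26 - 1*(-2941) = 26 + 2941 = 2967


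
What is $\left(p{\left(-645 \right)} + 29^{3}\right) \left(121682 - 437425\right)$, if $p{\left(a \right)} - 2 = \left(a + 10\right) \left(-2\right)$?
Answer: $-8102281123$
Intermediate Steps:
$p{\left(a \right)} = -18 - 2 a$ ($p{\left(a \right)} = 2 + \left(a + 10\right) \left(-2\right) = 2 + \left(10 + a\right) \left(-2\right) = 2 - \left(20 + 2 a\right) = -18 - 2 a$)
$\left(p{\left(-645 \right)} + 29^{3}\right) \left(121682 - 437425\right) = \left(\left(-18 - -1290\right) + 29^{3}\right) \left(121682 - 437425\right) = \left(\left(-18 + 1290\right) + 24389\right) \left(-315743\right) = \left(1272 + 24389\right) \left(-315743\right) = 25661 \left(-315743\right) = -8102281123$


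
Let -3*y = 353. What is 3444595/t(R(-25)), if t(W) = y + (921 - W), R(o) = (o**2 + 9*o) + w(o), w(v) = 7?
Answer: 10333785/1189 ≈ 8691.2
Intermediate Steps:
y = -353/3 (y = -1/3*353 = -353/3 ≈ -117.67)
R(o) = 7 + o**2 + 9*o (R(o) = (o**2 + 9*o) + 7 = 7 + o**2 + 9*o)
t(W) = 2410/3 - W (t(W) = -353/3 + (921 - W) = 2410/3 - W)
3444595/t(R(-25)) = 3444595/(2410/3 - (7 + (-25)**2 + 9*(-25))) = 3444595/(2410/3 - (7 + 625 - 225)) = 3444595/(2410/3 - 1*407) = 3444595/(2410/3 - 407) = 3444595/(1189/3) = 3444595*(3/1189) = 10333785/1189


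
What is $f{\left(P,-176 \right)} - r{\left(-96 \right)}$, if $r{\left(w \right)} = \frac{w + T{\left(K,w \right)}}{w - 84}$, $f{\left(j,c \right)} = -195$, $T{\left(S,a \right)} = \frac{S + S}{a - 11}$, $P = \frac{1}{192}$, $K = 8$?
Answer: $- \frac{941497}{4815} \approx -195.53$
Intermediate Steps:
$P = \frac{1}{192} \approx 0.0052083$
$T{\left(S,a \right)} = \frac{2 S}{-11 + a}$
$r{\left(w \right)} = \frac{w + \frac{16}{-11 + w}}{-84 + w}$ ($r{\left(w \right)} = \frac{w + 2 \cdot 8 \frac{1}{-11 + w}}{w - 84} = \frac{w + \frac{16}{-11 + w}}{-84 + w}$)
$f{\left(P,-176 \right)} - r{\left(-96 \right)} = -195 - \frac{16 - 96 \left(-11 - 96\right)}{\left(-84 - 96\right) \left(-11 - 96\right)} = -195 - \frac{16 - -10272}{\left(-180\right) \left(-107\right)} = -195 - \left(- \frac{1}{180}\right) \left(- \frac{1}{107}\right) \left(16 + 10272\right) = -195 - \left(- \frac{1}{180}\right) \left(- \frac{1}{107}\right) 10288 = -195 - \frac{2572}{4815} = - \frac{941497}{4815}$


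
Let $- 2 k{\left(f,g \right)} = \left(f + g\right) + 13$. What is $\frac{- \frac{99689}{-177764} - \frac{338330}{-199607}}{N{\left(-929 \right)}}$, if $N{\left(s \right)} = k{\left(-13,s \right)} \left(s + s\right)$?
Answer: $- \frac{80041516343}{30623230940012668} \approx -2.6137 \cdot 10^{-6}$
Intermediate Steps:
$k{\left(f,g \right)} = - \frac{13}{2} - \frac{f}{2} - \frac{g}{2}$ ($k{\left(f,g \right)} = - \frac{\left(f + g\right) + 13}{2} = - \frac{13 + f + g}{2} = - \frac{13}{2} - \frac{f}{2} - \frac{g}{2}$)
$N{\left(s \right)} = - s^{2}$ ($N{\left(s \right)} = \left(- \frac{13}{2} - - \frac{13}{2} - \frac{s}{2}\right) \left(s + s\right) = \left(- \frac{13}{2} + \frac{13}{2} - \frac{s}{2}\right) 2 s = - \frac{s}{2} \cdot 2 s = - s^{2}$)
$\frac{- \frac{99689}{-177764} - \frac{338330}{-199607}}{N{\left(-929 \right)}} = \frac{- \frac{99689}{-177764} - \frac{338330}{-199607}}{\left(-1\right) \left(-929\right)^{2}} = \frac{\left(-99689\right) \left(- \frac{1}{177764}\right) - - \frac{338330}{199607}}{\left(-1\right) 863041} = \frac{\frac{99689}{177764} + \frac{338330}{199607}}{-863041} = \frac{80041516343}{35482938748} \left(- \frac{1}{863041}\right) = - \frac{80041516343}{30623230940012668}$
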